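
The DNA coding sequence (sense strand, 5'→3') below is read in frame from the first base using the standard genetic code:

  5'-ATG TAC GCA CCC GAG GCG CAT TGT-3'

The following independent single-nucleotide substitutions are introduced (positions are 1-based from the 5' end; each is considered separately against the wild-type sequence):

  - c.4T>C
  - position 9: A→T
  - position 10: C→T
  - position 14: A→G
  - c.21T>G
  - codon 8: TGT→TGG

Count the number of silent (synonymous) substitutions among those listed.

Codon 2: TAC (Tyr) → CAC (His) — missense.
Codon 3: GCA (Ala) → GCT (Ala) — synonymous.
Codon 4: CCC (Pro) → TCC (Ser) — missense.
Codon 5: GAG (Glu) → GGG (Gly) — missense.
Codon 7: CAT (His) → CAG (Gln) — missense.
Codon 8: TGT (Cys) → TGG (Trp) — missense.
Synonymous: 1 of 6.

1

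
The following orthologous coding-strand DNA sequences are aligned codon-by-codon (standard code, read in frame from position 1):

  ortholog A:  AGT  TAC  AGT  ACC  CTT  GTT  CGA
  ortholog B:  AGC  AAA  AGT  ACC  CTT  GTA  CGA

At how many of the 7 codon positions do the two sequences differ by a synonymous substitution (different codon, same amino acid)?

Codon 1: AGT Ser / AGC Ser — synonymous.
Codon 2: TAC Tyr / AAA Lys — nonsynonymous.
Codon 3: AGT Ser / AGT Ser — identical.
Codon 4: ACC Thr / ACC Thr — identical.
Codon 5: CTT Leu / CTT Leu — identical.
Codon 6: GTT Val / GTA Val — synonymous.
Codon 7: CGA Arg / CGA Arg — identical.
Synonymous differences: 2.

2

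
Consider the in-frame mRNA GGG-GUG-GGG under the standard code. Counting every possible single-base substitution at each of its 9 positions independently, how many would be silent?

9

Codon 1 (GGG, Gly): 3 synonymous substitutions.
Codon 2 (GUG, Val): 3 synonymous substitutions.
Codon 3 (GGG, Gly): 3 synonymous substitutions.
Total: 3 + 3 + 3 = 9.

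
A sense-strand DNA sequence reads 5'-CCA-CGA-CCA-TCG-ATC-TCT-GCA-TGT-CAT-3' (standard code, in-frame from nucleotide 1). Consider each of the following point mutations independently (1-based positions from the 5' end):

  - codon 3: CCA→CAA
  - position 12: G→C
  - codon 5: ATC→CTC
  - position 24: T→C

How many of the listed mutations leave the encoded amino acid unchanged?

2

Codon 3: CCA (Pro) → CAA (Gln) — missense.
Codon 4: TCG (Ser) → TCC (Ser) — synonymous.
Codon 5: ATC (Ile) → CTC (Leu) — missense.
Codon 8: TGT (Cys) → TGC (Cys) — synonymous.
Synonymous: 2 of 4.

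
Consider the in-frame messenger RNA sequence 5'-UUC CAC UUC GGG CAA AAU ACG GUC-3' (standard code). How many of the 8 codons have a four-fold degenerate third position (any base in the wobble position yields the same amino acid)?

Codon 1 UUC (Phe): third position 2-fold.
Codon 2 CAC (His): third position 2-fold.
Codon 3 UUC (Phe): third position 2-fold.
Codon 4 GGG (Gly): third position 4-fold.
Codon 5 CAA (Gln): third position 2-fold.
Codon 6 AAU (Asn): third position 2-fold.
Codon 7 ACG (Thr): third position 4-fold.
Codon 8 GUC (Val): third position 4-fold.
Four-fold degenerate third positions: 3.

3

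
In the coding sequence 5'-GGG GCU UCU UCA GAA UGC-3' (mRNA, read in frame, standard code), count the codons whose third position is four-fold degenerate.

4

Codon 1 GGG (Gly): third position 4-fold.
Codon 2 GCU (Ala): third position 4-fold.
Codon 3 UCU (Ser): third position 4-fold.
Codon 4 UCA (Ser): third position 4-fold.
Codon 5 GAA (Glu): third position 2-fold.
Codon 6 UGC (Cys): third position 2-fold.
Four-fold degenerate third positions: 4.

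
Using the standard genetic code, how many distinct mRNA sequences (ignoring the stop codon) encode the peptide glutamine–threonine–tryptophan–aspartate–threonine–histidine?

128

Gln: 2 codons.
Thr: 4 codons.
Trp: 1 codon.
Asp: 2 codons.
Thr: 4 codons.
His: 2 codons.
2 × 4 × 1 × 2 × 4 × 2 = 128.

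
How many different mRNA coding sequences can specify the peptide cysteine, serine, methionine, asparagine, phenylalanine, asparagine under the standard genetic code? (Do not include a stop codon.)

Cys: 2 codons.
Ser: 6 codons.
Met: 1 codon.
Asn: 2 codons.
Phe: 2 codons.
Asn: 2 codons.
2 × 6 × 1 × 2 × 2 × 2 = 96.

96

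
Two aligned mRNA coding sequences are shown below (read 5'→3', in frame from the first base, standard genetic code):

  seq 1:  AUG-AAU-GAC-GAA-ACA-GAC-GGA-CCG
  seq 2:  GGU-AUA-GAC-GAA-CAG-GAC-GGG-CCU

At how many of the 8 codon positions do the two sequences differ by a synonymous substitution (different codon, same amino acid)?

Codon 1: AUG Met / GGU Gly — nonsynonymous.
Codon 2: AAU Asn / AUA Ile — nonsynonymous.
Codon 3: GAC Asp / GAC Asp — identical.
Codon 4: GAA Glu / GAA Glu — identical.
Codon 5: ACA Thr / CAG Gln — nonsynonymous.
Codon 6: GAC Asp / GAC Asp — identical.
Codon 7: GGA Gly / GGG Gly — synonymous.
Codon 8: CCG Pro / CCU Pro — synonymous.
Synonymous differences: 2.

2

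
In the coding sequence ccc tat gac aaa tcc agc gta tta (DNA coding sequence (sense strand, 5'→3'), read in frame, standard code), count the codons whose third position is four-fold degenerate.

3

Codon 1 CCC (Pro): third position 4-fold.
Codon 2 TAT (Tyr): third position 2-fold.
Codon 3 GAC (Asp): third position 2-fold.
Codon 4 AAA (Lys): third position 2-fold.
Codon 5 TCC (Ser): third position 4-fold.
Codon 6 AGC (Ser): third position 2-fold.
Codon 7 GTA (Val): third position 4-fold.
Codon 8 TTA (Leu): third position 2-fold.
Four-fold degenerate third positions: 3.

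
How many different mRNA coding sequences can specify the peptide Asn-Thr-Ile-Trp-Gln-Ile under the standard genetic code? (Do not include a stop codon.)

144

Asn: 2 codons.
Thr: 4 codons.
Ile: 3 codons.
Trp: 1 codon.
Gln: 2 codons.
Ile: 3 codons.
2 × 4 × 3 × 1 × 2 × 3 = 144.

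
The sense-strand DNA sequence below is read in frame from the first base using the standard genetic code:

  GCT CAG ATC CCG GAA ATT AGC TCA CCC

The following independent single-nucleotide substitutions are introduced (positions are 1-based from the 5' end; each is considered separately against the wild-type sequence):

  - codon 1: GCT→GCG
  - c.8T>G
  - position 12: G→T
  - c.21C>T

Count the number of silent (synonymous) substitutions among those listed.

3

Codon 1: GCT (Ala) → GCG (Ala) — synonymous.
Codon 3: ATC (Ile) → AGC (Ser) — missense.
Codon 4: CCG (Pro) → CCT (Pro) — synonymous.
Codon 7: AGC (Ser) → AGT (Ser) — synonymous.
Synonymous: 3 of 4.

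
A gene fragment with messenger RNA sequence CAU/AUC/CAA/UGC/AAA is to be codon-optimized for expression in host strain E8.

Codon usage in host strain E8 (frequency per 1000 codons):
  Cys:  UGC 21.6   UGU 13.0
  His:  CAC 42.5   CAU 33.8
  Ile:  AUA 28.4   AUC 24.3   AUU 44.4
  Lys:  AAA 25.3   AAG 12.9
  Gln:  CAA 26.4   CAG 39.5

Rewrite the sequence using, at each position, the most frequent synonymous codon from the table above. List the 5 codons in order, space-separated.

Codon 1 (His): best is CAC at 42.5.
Codon 2 (Ile): best is AUU at 44.4.
Codon 3 (Gln): best is CAG at 39.5.
Codon 4 (Cys): best is UGC at 21.6.
Codon 5 (Lys): best is AAA at 25.3.

CAC AUU CAG UGC AAA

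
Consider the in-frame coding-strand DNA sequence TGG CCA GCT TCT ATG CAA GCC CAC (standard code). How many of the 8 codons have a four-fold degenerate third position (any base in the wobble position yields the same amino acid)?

Codon 1 TGG (Trp): third position 1-fold.
Codon 2 CCA (Pro): third position 4-fold.
Codon 3 GCT (Ala): third position 4-fold.
Codon 4 TCT (Ser): third position 4-fold.
Codon 5 ATG (Met): third position 1-fold.
Codon 6 CAA (Gln): third position 2-fold.
Codon 7 GCC (Ala): third position 4-fold.
Codon 8 CAC (His): third position 2-fold.
Four-fold degenerate third positions: 4.

4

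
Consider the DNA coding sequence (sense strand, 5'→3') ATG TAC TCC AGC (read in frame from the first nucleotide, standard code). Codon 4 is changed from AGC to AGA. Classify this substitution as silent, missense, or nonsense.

Position 12 falls in codon 4: AGC → Ser.
After the substitution the codon is AGA → Arg.
Ser ≠ Arg, so this is a missense mutation.

missense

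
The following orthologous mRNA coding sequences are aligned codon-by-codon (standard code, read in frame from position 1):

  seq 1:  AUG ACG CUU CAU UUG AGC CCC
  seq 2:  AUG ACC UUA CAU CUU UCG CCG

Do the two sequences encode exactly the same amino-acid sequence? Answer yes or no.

yes

Codon 1: AUG Met / AUG Met — identical.
Codon 2: ACG Thr / ACC Thr — synonymous.
Codon 3: CUU Leu / UUA Leu — synonymous.
Codon 4: CAU His / CAU His — identical.
Codon 5: UUG Leu / CUU Leu — synonymous.
Codon 6: AGC Ser / UCG Ser — synonymous.
Codon 7: CCC Pro / CCG Pro — synonymous.
Nonsynonymous differences: 0 → same protein.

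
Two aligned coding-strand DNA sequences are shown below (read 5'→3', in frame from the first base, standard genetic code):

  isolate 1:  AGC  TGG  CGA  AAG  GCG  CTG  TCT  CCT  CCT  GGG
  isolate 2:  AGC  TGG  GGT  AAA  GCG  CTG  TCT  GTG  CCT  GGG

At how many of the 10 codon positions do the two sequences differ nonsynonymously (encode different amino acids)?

2

Codon 1: AGC Ser / AGC Ser — identical.
Codon 2: TGG Trp / TGG Trp — identical.
Codon 3: CGA Arg / GGT Gly — nonsynonymous.
Codon 4: AAG Lys / AAA Lys — synonymous.
Codon 5: GCG Ala / GCG Ala — identical.
Codon 6: CTG Leu / CTG Leu — identical.
Codon 7: TCT Ser / TCT Ser — identical.
Codon 8: CCT Pro / GTG Val — nonsynonymous.
Codon 9: CCT Pro / CCT Pro — identical.
Codon 10: GGG Gly / GGG Gly — identical.
Nonsynonymous differences: 2.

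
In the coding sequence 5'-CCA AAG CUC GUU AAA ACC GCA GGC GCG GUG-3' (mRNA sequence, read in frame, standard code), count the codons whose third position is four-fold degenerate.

Codon 1 CCA (Pro): third position 4-fold.
Codon 2 AAG (Lys): third position 2-fold.
Codon 3 CUC (Leu): third position 4-fold.
Codon 4 GUU (Val): third position 4-fold.
Codon 5 AAA (Lys): third position 2-fold.
Codon 6 ACC (Thr): third position 4-fold.
Codon 7 GCA (Ala): third position 4-fold.
Codon 8 GGC (Gly): third position 4-fold.
Codon 9 GCG (Ala): third position 4-fold.
Codon 10 GUG (Val): third position 4-fold.
Four-fold degenerate third positions: 8.

8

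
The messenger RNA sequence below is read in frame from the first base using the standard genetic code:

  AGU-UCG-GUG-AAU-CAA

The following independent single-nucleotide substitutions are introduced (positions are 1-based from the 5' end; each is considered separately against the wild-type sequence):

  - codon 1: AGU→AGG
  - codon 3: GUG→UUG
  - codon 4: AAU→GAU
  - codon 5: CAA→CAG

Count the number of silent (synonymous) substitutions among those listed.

1

Codon 1: AGU (Ser) → AGG (Arg) — missense.
Codon 3: GUG (Val) → UUG (Leu) — missense.
Codon 4: AAU (Asn) → GAU (Asp) — missense.
Codon 5: CAA (Gln) → CAG (Gln) — synonymous.
Synonymous: 1 of 4.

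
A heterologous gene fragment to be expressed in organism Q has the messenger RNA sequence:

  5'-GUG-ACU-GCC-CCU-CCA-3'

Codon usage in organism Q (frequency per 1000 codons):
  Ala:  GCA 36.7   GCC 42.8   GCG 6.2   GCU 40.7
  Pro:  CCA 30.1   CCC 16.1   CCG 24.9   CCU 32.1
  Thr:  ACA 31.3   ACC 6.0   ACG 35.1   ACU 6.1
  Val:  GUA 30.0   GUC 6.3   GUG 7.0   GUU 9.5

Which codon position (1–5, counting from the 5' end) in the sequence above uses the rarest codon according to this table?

Codon 1 GUG (Val): 7.0 per 1000.
Codon 2 ACU (Thr): 6.1 per 1000.
Codon 3 GCC (Ala): 42.8 per 1000.
Codon 4 CCU (Pro): 32.1 per 1000.
Codon 5 CCA (Pro): 30.1 per 1000.
Lowest frequency is 6.1 at codon 2.

2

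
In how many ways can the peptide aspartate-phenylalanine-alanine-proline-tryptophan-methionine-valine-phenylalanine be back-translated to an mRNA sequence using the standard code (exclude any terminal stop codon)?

Asp: 2 codons.
Phe: 2 codons.
Ala: 4 codons.
Pro: 4 codons.
Trp: 1 codon.
Met: 1 codon.
Val: 4 codons.
Phe: 2 codons.
2 × 2 × 4 × 4 × 1 × 1 × 4 × 2 = 512.

512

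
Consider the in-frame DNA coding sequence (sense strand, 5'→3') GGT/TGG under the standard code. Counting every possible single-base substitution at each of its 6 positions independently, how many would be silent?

Codon 1 (GGT, Gly): 3 synonymous substitutions.
Codon 2 (TGG, Trp): 0 synonymous substitutions.
Total: 3 + 0 = 3.

3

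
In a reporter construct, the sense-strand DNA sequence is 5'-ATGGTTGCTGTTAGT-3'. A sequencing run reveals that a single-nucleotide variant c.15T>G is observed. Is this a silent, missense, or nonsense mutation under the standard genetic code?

Position 15 falls in codon 5: AGT → Ser.
After the substitution the codon is AGG → Arg.
Ser ≠ Arg, so this is a missense mutation.

missense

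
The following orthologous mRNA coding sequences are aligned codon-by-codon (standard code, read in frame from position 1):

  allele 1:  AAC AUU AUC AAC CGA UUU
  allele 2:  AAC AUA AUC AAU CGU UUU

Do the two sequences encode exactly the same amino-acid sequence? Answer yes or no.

yes

Codon 1: AAC Asn / AAC Asn — identical.
Codon 2: AUU Ile / AUA Ile — synonymous.
Codon 3: AUC Ile / AUC Ile — identical.
Codon 4: AAC Asn / AAU Asn — synonymous.
Codon 5: CGA Arg / CGU Arg — synonymous.
Codon 6: UUU Phe / UUU Phe — identical.
Nonsynonymous differences: 0 → same protein.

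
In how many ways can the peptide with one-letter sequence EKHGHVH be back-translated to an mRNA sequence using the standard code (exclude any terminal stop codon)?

Glu: 2 codons.
Lys: 2 codons.
His: 2 codons.
Gly: 4 codons.
His: 2 codons.
Val: 4 codons.
His: 2 codons.
2 × 2 × 2 × 4 × 2 × 4 × 2 = 512.

512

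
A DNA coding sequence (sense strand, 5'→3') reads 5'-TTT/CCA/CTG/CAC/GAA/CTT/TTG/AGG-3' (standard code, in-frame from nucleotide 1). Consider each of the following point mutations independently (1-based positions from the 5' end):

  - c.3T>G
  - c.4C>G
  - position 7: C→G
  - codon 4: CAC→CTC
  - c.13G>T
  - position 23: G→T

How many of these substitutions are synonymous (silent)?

0

Codon 1: TTT (Phe) → TTG (Leu) — missense.
Codon 2: CCA (Pro) → GCA (Ala) — missense.
Codon 3: CTG (Leu) → GTG (Val) — missense.
Codon 4: CAC (His) → CTC (Leu) — missense.
Codon 5: GAA (Glu) → TAA (Stop) — nonsense.
Codon 8: AGG (Arg) → ATG (Met) — missense.
Synonymous: 0 of 6.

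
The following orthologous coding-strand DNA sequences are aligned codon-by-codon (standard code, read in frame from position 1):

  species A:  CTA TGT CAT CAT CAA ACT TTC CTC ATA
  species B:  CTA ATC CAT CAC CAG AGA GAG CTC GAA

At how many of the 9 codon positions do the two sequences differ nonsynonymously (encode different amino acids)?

Codon 1: CTA Leu / CTA Leu — identical.
Codon 2: TGT Cys / ATC Ile — nonsynonymous.
Codon 3: CAT His / CAT His — identical.
Codon 4: CAT His / CAC His — synonymous.
Codon 5: CAA Gln / CAG Gln — synonymous.
Codon 6: ACT Thr / AGA Arg — nonsynonymous.
Codon 7: TTC Phe / GAG Glu — nonsynonymous.
Codon 8: CTC Leu / CTC Leu — identical.
Codon 9: ATA Ile / GAA Glu — nonsynonymous.
Nonsynonymous differences: 4.

4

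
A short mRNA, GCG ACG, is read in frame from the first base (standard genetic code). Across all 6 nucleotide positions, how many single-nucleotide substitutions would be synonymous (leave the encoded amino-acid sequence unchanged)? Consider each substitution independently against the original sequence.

Codon 1 (GCG, Ala): 3 synonymous substitutions.
Codon 2 (ACG, Thr): 3 synonymous substitutions.
Total: 3 + 3 = 6.

6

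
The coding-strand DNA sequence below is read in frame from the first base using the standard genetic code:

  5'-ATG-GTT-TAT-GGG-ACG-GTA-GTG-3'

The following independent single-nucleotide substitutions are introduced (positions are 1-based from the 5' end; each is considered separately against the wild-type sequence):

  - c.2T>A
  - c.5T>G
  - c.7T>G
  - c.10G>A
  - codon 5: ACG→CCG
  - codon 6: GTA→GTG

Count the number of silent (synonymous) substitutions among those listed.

1

Codon 1: ATG (Met) → AAG (Lys) — missense.
Codon 2: GTT (Val) → GGT (Gly) — missense.
Codon 3: TAT (Tyr) → GAT (Asp) — missense.
Codon 4: GGG (Gly) → AGG (Arg) — missense.
Codon 5: ACG (Thr) → CCG (Pro) — missense.
Codon 6: GTA (Val) → GTG (Val) — synonymous.
Synonymous: 1 of 6.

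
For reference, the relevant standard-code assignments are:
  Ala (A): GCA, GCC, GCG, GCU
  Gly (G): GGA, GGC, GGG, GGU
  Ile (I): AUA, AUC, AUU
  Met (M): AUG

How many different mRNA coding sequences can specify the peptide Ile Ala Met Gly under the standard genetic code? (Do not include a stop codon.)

48

Ile: 3 codons.
Ala: 4 codons.
Met: 1 codon.
Gly: 4 codons.
3 × 4 × 1 × 4 = 48.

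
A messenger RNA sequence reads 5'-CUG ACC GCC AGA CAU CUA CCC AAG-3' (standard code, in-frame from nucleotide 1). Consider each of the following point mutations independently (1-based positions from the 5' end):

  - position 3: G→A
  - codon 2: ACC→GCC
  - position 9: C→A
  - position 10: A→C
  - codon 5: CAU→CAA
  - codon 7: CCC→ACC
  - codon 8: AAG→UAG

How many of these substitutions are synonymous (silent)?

Codon 1: CUG (Leu) → CUA (Leu) — synonymous.
Codon 2: ACC (Thr) → GCC (Ala) — missense.
Codon 3: GCC (Ala) → GCA (Ala) — synonymous.
Codon 4: AGA (Arg) → CGA (Arg) — synonymous.
Codon 5: CAU (His) → CAA (Gln) — missense.
Codon 7: CCC (Pro) → ACC (Thr) — missense.
Codon 8: AAG (Lys) → UAG (Stop) — nonsense.
Synonymous: 3 of 7.

3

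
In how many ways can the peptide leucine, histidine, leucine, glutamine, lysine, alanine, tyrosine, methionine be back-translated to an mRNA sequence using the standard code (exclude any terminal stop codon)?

Leu: 6 codons.
His: 2 codons.
Leu: 6 codons.
Gln: 2 codons.
Lys: 2 codons.
Ala: 4 codons.
Tyr: 2 codons.
Met: 1 codon.
6 × 2 × 6 × 2 × 2 × 4 × 2 × 1 = 2304.

2304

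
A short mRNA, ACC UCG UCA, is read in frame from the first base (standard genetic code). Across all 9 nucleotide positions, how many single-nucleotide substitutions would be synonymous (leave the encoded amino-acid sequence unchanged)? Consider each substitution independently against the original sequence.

9

Codon 1 (ACC, Thr): 3 synonymous substitutions.
Codon 2 (UCG, Ser): 3 synonymous substitutions.
Codon 3 (UCA, Ser): 3 synonymous substitutions.
Total: 3 + 3 + 3 = 9.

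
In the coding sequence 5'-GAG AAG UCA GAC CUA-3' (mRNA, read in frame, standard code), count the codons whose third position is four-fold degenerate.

Codon 1 GAG (Glu): third position 2-fold.
Codon 2 AAG (Lys): third position 2-fold.
Codon 3 UCA (Ser): third position 4-fold.
Codon 4 GAC (Asp): third position 2-fold.
Codon 5 CUA (Leu): third position 4-fold.
Four-fold degenerate third positions: 2.

2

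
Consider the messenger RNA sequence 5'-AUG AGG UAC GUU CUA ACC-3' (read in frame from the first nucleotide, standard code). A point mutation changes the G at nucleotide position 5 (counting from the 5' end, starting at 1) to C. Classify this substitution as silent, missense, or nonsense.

Position 5 falls in codon 2: AGG → Arg.
After the substitution the codon is ACG → Thr.
Arg ≠ Thr, so this is a missense mutation.

missense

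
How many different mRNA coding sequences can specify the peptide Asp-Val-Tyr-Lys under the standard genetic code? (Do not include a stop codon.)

32

Asp: 2 codons.
Val: 4 codons.
Tyr: 2 codons.
Lys: 2 codons.
2 × 4 × 2 × 2 = 32.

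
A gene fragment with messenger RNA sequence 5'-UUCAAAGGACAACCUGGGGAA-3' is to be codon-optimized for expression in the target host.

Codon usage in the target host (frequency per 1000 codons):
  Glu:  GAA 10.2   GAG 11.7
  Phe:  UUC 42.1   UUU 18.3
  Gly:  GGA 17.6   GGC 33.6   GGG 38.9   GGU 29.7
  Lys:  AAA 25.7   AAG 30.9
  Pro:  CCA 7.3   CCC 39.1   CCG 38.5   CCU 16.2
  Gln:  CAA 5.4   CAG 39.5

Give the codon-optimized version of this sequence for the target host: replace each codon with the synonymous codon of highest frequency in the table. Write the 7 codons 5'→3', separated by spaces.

UUC AAG GGG CAG CCC GGG GAG

Codon 1 (Phe): best is UUC at 42.1.
Codon 2 (Lys): best is AAG at 30.9.
Codon 3 (Gly): best is GGG at 38.9.
Codon 4 (Gln): best is CAG at 39.5.
Codon 5 (Pro): best is CCC at 39.1.
Codon 6 (Gly): best is GGG at 38.9.
Codon 7 (Glu): best is GAG at 11.7.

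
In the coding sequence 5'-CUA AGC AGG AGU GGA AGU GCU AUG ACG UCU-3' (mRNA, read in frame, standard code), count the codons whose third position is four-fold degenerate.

Codon 1 CUA (Leu): third position 4-fold.
Codon 2 AGC (Ser): third position 2-fold.
Codon 3 AGG (Arg): third position 2-fold.
Codon 4 AGU (Ser): third position 2-fold.
Codon 5 GGA (Gly): third position 4-fold.
Codon 6 AGU (Ser): third position 2-fold.
Codon 7 GCU (Ala): third position 4-fold.
Codon 8 AUG (Met): third position 1-fold.
Codon 9 ACG (Thr): third position 4-fold.
Codon 10 UCU (Ser): third position 4-fold.
Four-fold degenerate third positions: 5.

5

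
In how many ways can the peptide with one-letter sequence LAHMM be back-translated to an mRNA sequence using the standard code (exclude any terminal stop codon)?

Leu: 6 codons.
Ala: 4 codons.
His: 2 codons.
Met: 1 codon.
Met: 1 codon.
6 × 4 × 2 × 1 × 1 = 48.

48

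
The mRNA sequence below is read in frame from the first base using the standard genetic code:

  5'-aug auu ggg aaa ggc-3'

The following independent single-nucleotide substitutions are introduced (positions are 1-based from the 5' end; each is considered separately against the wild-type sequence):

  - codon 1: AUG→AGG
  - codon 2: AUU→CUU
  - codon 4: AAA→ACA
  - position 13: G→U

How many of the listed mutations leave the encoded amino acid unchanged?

0

Codon 1: AUG (Met) → AGG (Arg) — missense.
Codon 2: AUU (Ile) → CUU (Leu) — missense.
Codon 4: AAA (Lys) → ACA (Thr) — missense.
Codon 5: GGC (Gly) → UGC (Cys) — missense.
Synonymous: 0 of 4.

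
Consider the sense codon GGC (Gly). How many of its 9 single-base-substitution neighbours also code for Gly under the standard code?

3

Position 1: none → 0 synonymous.
Position 2: none → 0 synonymous.
Position 3: GGT, GGA, GGG → 3 synonymous.
Total: 0 + 0 + 3 = 3.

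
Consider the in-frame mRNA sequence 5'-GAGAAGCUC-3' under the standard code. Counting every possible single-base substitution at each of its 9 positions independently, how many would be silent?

5

Codon 1 (GAG, Glu): 1 synonymous substitution.
Codon 2 (AAG, Lys): 1 synonymous substitution.
Codon 3 (CUC, Leu): 3 synonymous substitutions.
Total: 1 + 1 + 3 = 5.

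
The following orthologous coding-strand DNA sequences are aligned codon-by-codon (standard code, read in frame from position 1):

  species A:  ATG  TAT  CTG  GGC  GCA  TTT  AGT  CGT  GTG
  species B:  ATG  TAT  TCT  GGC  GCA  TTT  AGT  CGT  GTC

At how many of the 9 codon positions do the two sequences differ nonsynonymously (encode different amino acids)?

1

Codon 1: ATG Met / ATG Met — identical.
Codon 2: TAT Tyr / TAT Tyr — identical.
Codon 3: CTG Leu / TCT Ser — nonsynonymous.
Codon 4: GGC Gly / GGC Gly — identical.
Codon 5: GCA Ala / GCA Ala — identical.
Codon 6: TTT Phe / TTT Phe — identical.
Codon 7: AGT Ser / AGT Ser — identical.
Codon 8: CGT Arg / CGT Arg — identical.
Codon 9: GTG Val / GTC Val — synonymous.
Nonsynonymous differences: 1.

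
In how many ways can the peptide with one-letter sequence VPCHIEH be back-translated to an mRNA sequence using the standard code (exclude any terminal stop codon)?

768

Val: 4 codons.
Pro: 4 codons.
Cys: 2 codons.
His: 2 codons.
Ile: 3 codons.
Glu: 2 codons.
His: 2 codons.
4 × 4 × 2 × 2 × 3 × 2 × 2 = 768.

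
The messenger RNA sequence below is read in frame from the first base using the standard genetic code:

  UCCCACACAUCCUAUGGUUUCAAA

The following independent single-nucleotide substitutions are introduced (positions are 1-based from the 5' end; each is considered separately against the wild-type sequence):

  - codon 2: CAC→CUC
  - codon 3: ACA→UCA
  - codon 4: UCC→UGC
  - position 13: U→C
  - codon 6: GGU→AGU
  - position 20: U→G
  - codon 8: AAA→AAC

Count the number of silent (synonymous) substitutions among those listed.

Codon 2: CAC (His) → CUC (Leu) — missense.
Codon 3: ACA (Thr) → UCA (Ser) — missense.
Codon 4: UCC (Ser) → UGC (Cys) — missense.
Codon 5: UAU (Tyr) → CAU (His) — missense.
Codon 6: GGU (Gly) → AGU (Ser) — missense.
Codon 7: UUC (Phe) → UGC (Cys) — missense.
Codon 8: AAA (Lys) → AAC (Asn) — missense.
Synonymous: 0 of 7.

0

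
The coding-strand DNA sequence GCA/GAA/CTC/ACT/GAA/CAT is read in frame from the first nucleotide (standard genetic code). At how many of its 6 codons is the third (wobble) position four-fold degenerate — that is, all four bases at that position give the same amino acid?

3

Codon 1 GCA (Ala): third position 4-fold.
Codon 2 GAA (Glu): third position 2-fold.
Codon 3 CTC (Leu): third position 4-fold.
Codon 4 ACT (Thr): third position 4-fold.
Codon 5 GAA (Glu): third position 2-fold.
Codon 6 CAT (His): third position 2-fold.
Four-fold degenerate third positions: 3.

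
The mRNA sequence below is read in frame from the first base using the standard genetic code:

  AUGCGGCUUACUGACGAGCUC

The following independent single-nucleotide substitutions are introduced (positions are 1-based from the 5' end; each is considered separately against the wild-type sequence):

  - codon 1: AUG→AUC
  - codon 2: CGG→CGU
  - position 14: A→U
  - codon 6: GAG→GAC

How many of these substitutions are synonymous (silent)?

Codon 1: AUG (Met) → AUC (Ile) — missense.
Codon 2: CGG (Arg) → CGU (Arg) — synonymous.
Codon 5: GAC (Asp) → GUC (Val) — missense.
Codon 6: GAG (Glu) → GAC (Asp) — missense.
Synonymous: 1 of 4.

1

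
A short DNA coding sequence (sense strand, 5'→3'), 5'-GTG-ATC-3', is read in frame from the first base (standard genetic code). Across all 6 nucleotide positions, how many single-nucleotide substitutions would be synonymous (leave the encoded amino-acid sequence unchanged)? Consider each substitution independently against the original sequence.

Codon 1 (GTG, Val): 3 synonymous substitutions.
Codon 2 (ATC, Ile): 2 synonymous substitutions.
Total: 3 + 2 = 5.

5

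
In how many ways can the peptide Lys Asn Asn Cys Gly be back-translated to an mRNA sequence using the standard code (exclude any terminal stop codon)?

Lys: 2 codons.
Asn: 2 codons.
Asn: 2 codons.
Cys: 2 codons.
Gly: 4 codons.
2 × 2 × 2 × 2 × 4 = 64.

64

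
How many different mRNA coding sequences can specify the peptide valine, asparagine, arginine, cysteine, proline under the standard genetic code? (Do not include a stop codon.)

Val: 4 codons.
Asn: 2 codons.
Arg: 6 codons.
Cys: 2 codons.
Pro: 4 codons.
4 × 2 × 6 × 2 × 4 = 384.

384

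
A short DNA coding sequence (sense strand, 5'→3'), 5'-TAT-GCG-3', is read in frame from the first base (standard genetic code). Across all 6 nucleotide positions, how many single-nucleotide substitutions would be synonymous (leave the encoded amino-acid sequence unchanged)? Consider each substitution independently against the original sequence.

4

Codon 1 (TAT, Tyr): 1 synonymous substitution.
Codon 2 (GCG, Ala): 3 synonymous substitutions.
Total: 1 + 3 = 4.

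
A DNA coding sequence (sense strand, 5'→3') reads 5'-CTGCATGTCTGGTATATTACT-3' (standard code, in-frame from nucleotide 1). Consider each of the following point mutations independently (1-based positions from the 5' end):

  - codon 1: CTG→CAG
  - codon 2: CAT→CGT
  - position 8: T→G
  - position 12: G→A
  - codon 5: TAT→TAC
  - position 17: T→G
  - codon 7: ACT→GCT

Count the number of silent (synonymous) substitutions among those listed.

1

Codon 1: CTG (Leu) → CAG (Gln) — missense.
Codon 2: CAT (His) → CGT (Arg) — missense.
Codon 3: GTC (Val) → GGC (Gly) — missense.
Codon 4: TGG (Trp) → TGA (Stop) — nonsense.
Codon 5: TAT (Tyr) → TAC (Tyr) — synonymous.
Codon 6: ATT (Ile) → AGT (Ser) — missense.
Codon 7: ACT (Thr) → GCT (Ala) — missense.
Synonymous: 1 of 7.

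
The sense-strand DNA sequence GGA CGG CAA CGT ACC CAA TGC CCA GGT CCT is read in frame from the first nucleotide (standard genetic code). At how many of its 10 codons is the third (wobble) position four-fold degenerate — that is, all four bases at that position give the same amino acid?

Codon 1 GGA (Gly): third position 4-fold.
Codon 2 CGG (Arg): third position 4-fold.
Codon 3 CAA (Gln): third position 2-fold.
Codon 4 CGT (Arg): third position 4-fold.
Codon 5 ACC (Thr): third position 4-fold.
Codon 6 CAA (Gln): third position 2-fold.
Codon 7 TGC (Cys): third position 2-fold.
Codon 8 CCA (Pro): third position 4-fold.
Codon 9 GGT (Gly): third position 4-fold.
Codon 10 CCT (Pro): third position 4-fold.
Four-fold degenerate third positions: 7.

7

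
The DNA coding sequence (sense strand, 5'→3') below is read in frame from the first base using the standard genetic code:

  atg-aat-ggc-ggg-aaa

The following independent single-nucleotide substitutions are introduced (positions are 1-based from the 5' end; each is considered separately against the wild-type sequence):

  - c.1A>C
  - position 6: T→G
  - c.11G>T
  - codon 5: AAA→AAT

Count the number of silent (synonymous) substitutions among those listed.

0

Codon 1: ATG (Met) → CTG (Leu) — missense.
Codon 2: AAT (Asn) → AAG (Lys) — missense.
Codon 4: GGG (Gly) → GTG (Val) — missense.
Codon 5: AAA (Lys) → AAT (Asn) — missense.
Synonymous: 0 of 4.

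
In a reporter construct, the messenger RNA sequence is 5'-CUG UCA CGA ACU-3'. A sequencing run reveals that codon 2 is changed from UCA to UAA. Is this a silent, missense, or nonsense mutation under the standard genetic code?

nonsense

Position 5 falls in codon 2: UCA → Ser.
After the substitution the codon is UAA → Stop.
The new codon is a stop codon, so this is a nonsense mutation.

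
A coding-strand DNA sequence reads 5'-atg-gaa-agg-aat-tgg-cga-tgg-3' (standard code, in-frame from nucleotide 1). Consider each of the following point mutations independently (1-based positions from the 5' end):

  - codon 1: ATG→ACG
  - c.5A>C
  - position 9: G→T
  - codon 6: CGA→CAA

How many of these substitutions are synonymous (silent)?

0

Codon 1: ATG (Met) → ACG (Thr) — missense.
Codon 2: GAA (Glu) → GCA (Ala) — missense.
Codon 3: AGG (Arg) → AGT (Ser) — missense.
Codon 6: CGA (Arg) → CAA (Gln) — missense.
Synonymous: 0 of 4.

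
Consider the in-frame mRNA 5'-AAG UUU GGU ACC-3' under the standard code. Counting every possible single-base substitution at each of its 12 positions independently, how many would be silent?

Codon 1 (AAG, Lys): 1 synonymous substitution.
Codon 2 (UUU, Phe): 1 synonymous substitution.
Codon 3 (GGU, Gly): 3 synonymous substitutions.
Codon 4 (ACC, Thr): 3 synonymous substitutions.
Total: 1 + 1 + 3 + 3 = 8.

8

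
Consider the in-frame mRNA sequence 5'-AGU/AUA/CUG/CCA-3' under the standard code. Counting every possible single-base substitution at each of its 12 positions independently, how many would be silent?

10

Codon 1 (AGU, Ser): 1 synonymous substitution.
Codon 2 (AUA, Ile): 2 synonymous substitutions.
Codon 3 (CUG, Leu): 4 synonymous substitutions.
Codon 4 (CCA, Pro): 3 synonymous substitutions.
Total: 1 + 2 + 4 + 3 = 10.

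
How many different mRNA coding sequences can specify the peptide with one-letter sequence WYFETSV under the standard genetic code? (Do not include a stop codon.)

768

Trp: 1 codon.
Tyr: 2 codons.
Phe: 2 codons.
Glu: 2 codons.
Thr: 4 codons.
Ser: 6 codons.
Val: 4 codons.
1 × 2 × 2 × 2 × 4 × 6 × 4 = 768.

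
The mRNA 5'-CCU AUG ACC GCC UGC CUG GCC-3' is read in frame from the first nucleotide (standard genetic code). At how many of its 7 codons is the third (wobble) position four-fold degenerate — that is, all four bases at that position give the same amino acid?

5

Codon 1 CCU (Pro): third position 4-fold.
Codon 2 AUG (Met): third position 1-fold.
Codon 3 ACC (Thr): third position 4-fold.
Codon 4 GCC (Ala): third position 4-fold.
Codon 5 UGC (Cys): third position 2-fold.
Codon 6 CUG (Leu): third position 4-fold.
Codon 7 GCC (Ala): third position 4-fold.
Four-fold degenerate third positions: 5.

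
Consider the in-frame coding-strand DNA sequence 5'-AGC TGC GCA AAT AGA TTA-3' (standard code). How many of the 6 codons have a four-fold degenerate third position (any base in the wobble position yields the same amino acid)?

Codon 1 AGC (Ser): third position 2-fold.
Codon 2 TGC (Cys): third position 2-fold.
Codon 3 GCA (Ala): third position 4-fold.
Codon 4 AAT (Asn): third position 2-fold.
Codon 5 AGA (Arg): third position 2-fold.
Codon 6 TTA (Leu): third position 2-fold.
Four-fold degenerate third positions: 1.

1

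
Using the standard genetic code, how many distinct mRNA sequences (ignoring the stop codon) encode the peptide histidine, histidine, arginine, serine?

144

His: 2 codons.
His: 2 codons.
Arg: 6 codons.
Ser: 6 codons.
2 × 2 × 6 × 6 = 144.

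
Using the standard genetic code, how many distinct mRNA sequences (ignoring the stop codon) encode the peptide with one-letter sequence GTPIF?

384

Gly: 4 codons.
Thr: 4 codons.
Pro: 4 codons.
Ile: 3 codons.
Phe: 2 codons.
4 × 4 × 4 × 3 × 2 = 384.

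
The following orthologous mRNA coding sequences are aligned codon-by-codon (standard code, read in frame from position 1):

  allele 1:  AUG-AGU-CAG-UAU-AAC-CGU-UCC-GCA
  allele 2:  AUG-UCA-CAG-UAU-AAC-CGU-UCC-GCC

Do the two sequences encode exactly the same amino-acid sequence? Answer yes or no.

yes

Codon 1: AUG Met / AUG Met — identical.
Codon 2: AGU Ser / UCA Ser — synonymous.
Codon 3: CAG Gln / CAG Gln — identical.
Codon 4: UAU Tyr / UAU Tyr — identical.
Codon 5: AAC Asn / AAC Asn — identical.
Codon 6: CGU Arg / CGU Arg — identical.
Codon 7: UCC Ser / UCC Ser — identical.
Codon 8: GCA Ala / GCC Ala — synonymous.
Nonsynonymous differences: 0 → same protein.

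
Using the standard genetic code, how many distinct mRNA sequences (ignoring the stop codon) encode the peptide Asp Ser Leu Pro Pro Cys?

Asp: 2 codons.
Ser: 6 codons.
Leu: 6 codons.
Pro: 4 codons.
Pro: 4 codons.
Cys: 2 codons.
2 × 6 × 6 × 4 × 4 × 2 = 2304.

2304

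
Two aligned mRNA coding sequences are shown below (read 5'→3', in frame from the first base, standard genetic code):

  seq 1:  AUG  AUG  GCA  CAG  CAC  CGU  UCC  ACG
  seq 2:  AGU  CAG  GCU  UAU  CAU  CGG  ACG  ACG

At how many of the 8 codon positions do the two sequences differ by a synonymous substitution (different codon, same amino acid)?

3

Codon 1: AUG Met / AGU Ser — nonsynonymous.
Codon 2: AUG Met / CAG Gln — nonsynonymous.
Codon 3: GCA Ala / GCU Ala — synonymous.
Codon 4: CAG Gln / UAU Tyr — nonsynonymous.
Codon 5: CAC His / CAU His — synonymous.
Codon 6: CGU Arg / CGG Arg — synonymous.
Codon 7: UCC Ser / ACG Thr — nonsynonymous.
Codon 8: ACG Thr / ACG Thr — identical.
Synonymous differences: 3.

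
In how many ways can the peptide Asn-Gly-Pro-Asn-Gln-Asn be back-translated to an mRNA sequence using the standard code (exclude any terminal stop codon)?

256

Asn: 2 codons.
Gly: 4 codons.
Pro: 4 codons.
Asn: 2 codons.
Gln: 2 codons.
Asn: 2 codons.
2 × 4 × 4 × 2 × 2 × 2 = 256.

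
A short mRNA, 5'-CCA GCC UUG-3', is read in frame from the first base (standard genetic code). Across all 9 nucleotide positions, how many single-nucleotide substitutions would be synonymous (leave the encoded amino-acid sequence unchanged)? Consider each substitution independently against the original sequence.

8

Codon 1 (CCA, Pro): 3 synonymous substitutions.
Codon 2 (GCC, Ala): 3 synonymous substitutions.
Codon 3 (UUG, Leu): 2 synonymous substitutions.
Total: 3 + 3 + 2 = 8.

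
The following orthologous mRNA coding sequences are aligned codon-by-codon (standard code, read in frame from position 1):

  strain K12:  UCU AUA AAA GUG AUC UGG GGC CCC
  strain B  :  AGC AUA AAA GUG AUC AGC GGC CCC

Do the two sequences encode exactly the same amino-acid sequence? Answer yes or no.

Codon 1: UCU Ser / AGC Ser — synonymous.
Codon 2: AUA Ile / AUA Ile — identical.
Codon 3: AAA Lys / AAA Lys — identical.
Codon 4: GUG Val / GUG Val — identical.
Codon 5: AUC Ile / AUC Ile — identical.
Codon 6: UGG Trp / AGC Ser — nonsynonymous.
Codon 7: GGC Gly / GGC Gly — identical.
Codon 8: CCC Pro / CCC Pro — identical.
Nonsynonymous differences: 1 → different protein.

no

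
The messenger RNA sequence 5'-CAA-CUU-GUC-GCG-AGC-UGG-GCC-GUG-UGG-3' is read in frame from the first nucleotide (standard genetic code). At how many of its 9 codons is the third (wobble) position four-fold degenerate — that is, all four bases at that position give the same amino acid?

5

Codon 1 CAA (Gln): third position 2-fold.
Codon 2 CUU (Leu): third position 4-fold.
Codon 3 GUC (Val): third position 4-fold.
Codon 4 GCG (Ala): third position 4-fold.
Codon 5 AGC (Ser): third position 2-fold.
Codon 6 UGG (Trp): third position 1-fold.
Codon 7 GCC (Ala): third position 4-fold.
Codon 8 GUG (Val): third position 4-fold.
Codon 9 UGG (Trp): third position 1-fold.
Four-fold degenerate third positions: 5.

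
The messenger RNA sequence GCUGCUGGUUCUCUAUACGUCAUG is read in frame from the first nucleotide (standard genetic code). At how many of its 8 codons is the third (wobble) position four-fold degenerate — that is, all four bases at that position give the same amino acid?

Codon 1 GCU (Ala): third position 4-fold.
Codon 2 GCU (Ala): third position 4-fold.
Codon 3 GGU (Gly): third position 4-fold.
Codon 4 UCU (Ser): third position 4-fold.
Codon 5 CUA (Leu): third position 4-fold.
Codon 6 UAC (Tyr): third position 2-fold.
Codon 7 GUC (Val): third position 4-fold.
Codon 8 AUG (Met): third position 1-fold.
Four-fold degenerate third positions: 6.

6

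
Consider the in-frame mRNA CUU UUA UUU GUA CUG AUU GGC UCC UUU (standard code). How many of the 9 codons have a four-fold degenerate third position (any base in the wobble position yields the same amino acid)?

5

Codon 1 CUU (Leu): third position 4-fold.
Codon 2 UUA (Leu): third position 2-fold.
Codon 3 UUU (Phe): third position 2-fold.
Codon 4 GUA (Val): third position 4-fold.
Codon 5 CUG (Leu): third position 4-fold.
Codon 6 AUU (Ile): third position 3-fold.
Codon 7 GGC (Gly): third position 4-fold.
Codon 8 UCC (Ser): third position 4-fold.
Codon 9 UUU (Phe): third position 2-fold.
Four-fold degenerate third positions: 5.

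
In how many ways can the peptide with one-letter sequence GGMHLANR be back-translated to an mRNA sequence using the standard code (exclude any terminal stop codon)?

Gly: 4 codons.
Gly: 4 codons.
Met: 1 codon.
His: 2 codons.
Leu: 6 codons.
Ala: 4 codons.
Asn: 2 codons.
Arg: 6 codons.
4 × 4 × 1 × 2 × 6 × 4 × 2 × 6 = 9216.

9216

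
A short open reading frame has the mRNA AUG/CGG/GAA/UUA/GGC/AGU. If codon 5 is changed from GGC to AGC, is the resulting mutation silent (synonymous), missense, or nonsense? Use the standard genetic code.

Position 13 falls in codon 5: GGC → Gly.
After the substitution the codon is AGC → Ser.
Gly ≠ Ser, so this is a missense mutation.

missense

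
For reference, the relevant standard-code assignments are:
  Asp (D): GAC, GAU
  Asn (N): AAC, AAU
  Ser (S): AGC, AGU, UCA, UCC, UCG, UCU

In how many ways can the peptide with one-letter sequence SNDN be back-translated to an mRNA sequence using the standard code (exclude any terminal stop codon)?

Ser: 6 codons.
Asn: 2 codons.
Asp: 2 codons.
Asn: 2 codons.
6 × 2 × 2 × 2 = 48.

48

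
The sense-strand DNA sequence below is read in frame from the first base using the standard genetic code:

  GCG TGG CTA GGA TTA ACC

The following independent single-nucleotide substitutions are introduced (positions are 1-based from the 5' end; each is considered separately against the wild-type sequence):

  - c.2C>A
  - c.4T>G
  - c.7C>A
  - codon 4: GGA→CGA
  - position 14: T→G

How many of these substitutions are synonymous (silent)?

Codon 1: GCG (Ala) → GAG (Glu) — missense.
Codon 2: TGG (Trp) → GGG (Gly) — missense.
Codon 3: CTA (Leu) → ATA (Ile) — missense.
Codon 4: GGA (Gly) → CGA (Arg) — missense.
Codon 5: TTA (Leu) → TGA (Stop) — nonsense.
Synonymous: 0 of 5.

0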